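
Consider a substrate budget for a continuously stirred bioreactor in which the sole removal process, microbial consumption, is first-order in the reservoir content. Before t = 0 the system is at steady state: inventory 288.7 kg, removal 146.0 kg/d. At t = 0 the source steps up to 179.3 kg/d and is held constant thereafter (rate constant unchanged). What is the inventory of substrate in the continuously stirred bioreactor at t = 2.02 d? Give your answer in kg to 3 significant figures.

τ = M₀/F₀ = 288.7/146.0 = 1.977 d; rate constant k = 1/τ.
New steady state M_∞ = F₁/k = F₁·τ = 179.3 × 1.977 = 354.55 kg.
M(t) = M_∞ + (M₀ − M_∞)·e^(−t/τ); t/τ = 2.02/1.977 = 1.022, so e^(−t/τ) = 0.3600.
M(t) = 354.55 − 65.85 × 0.3600 = 330.84 kg.

331 kg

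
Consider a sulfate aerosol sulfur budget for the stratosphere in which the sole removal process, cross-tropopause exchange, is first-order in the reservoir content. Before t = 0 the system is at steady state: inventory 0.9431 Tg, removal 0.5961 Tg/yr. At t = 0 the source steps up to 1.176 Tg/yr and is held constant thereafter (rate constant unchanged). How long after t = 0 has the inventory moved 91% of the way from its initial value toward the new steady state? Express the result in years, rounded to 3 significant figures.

3.81 yr

τ = M₀/F₀ = 0.9431/0.5961 = 1.582 yr.
The remaining gap fraction is e^(−t/τ); 91% covered ⇒ e^(−t/τ) = 0.0900.
t = −τ ln(0.0900) = 1.582 × 2.408 = 3.810 yr.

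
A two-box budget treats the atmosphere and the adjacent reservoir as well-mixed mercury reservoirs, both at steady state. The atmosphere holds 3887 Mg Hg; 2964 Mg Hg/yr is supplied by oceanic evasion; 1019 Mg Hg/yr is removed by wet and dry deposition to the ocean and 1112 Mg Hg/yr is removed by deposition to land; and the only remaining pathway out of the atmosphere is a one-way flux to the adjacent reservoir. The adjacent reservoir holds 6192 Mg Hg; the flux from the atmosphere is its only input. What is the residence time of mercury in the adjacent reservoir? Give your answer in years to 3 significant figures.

7.43 yr

Balance the atmosphere: ΣF_in = 2964.0 Mg Hg/yr.
Flux to the adjacent reservoir = ΣF_in − (1019 + 1112) = 833.00 Mg Hg/yr.
At steady state the output of the adjacent reservoir equals its input, 833.00 Mg Hg/yr.
τ = M / F = 6192 / 833.00 = 7.433 yr.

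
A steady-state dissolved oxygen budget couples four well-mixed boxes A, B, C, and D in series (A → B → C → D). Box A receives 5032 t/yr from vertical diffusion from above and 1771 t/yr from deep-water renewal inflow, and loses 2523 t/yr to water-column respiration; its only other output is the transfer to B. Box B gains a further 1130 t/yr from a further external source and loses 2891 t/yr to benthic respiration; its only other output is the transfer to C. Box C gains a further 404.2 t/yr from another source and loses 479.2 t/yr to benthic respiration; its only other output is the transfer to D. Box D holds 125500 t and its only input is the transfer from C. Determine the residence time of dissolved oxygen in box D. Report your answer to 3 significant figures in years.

Box A: F(A→B) = (5032 + 1771) − 2523 = 4280.0 t/yr.
Box B: F(B→C) = (4280.0 + 1130) − 2891 = 2519.0 t/yr.
Box C: F(C→D) = (2519.0 + 404.2) − 479.2 = 2444.0 t/yr.
Box D throughput = its input = 2444.0 t/yr; τ = 125500 / 2444.0 = 51.35 yr.

51.4 yr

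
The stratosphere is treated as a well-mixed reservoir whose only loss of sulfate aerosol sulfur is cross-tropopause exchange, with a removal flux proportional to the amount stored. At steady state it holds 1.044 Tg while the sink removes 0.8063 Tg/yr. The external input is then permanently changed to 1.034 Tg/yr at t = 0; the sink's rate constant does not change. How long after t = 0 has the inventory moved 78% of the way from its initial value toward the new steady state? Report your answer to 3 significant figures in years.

1.96 yr

τ = M₀/F₀ = 1.044/0.8063 = 1.295 yr.
The remaining gap fraction is e^(−t/τ); 78% covered ⇒ e^(−t/τ) = 0.220.
t = −τ ln(0.220) = 1.295 × 1.514 = 1.960 yr.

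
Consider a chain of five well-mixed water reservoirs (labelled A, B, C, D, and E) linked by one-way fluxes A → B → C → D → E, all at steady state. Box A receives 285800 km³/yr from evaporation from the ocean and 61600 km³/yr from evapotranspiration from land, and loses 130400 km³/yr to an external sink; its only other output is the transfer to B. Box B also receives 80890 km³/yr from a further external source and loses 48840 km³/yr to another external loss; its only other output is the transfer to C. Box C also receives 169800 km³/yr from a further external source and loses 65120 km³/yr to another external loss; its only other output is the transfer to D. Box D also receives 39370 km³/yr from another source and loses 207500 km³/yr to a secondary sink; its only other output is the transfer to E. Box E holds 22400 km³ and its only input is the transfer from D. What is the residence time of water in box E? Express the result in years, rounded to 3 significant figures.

0.121 yr

Box A: F(A→B) = (285800 + 61600) − 130400 = 217000 km³/yr.
Box B: F(B→C) = (217000 + 80890) − 48840 = 249050 km³/yr.
Box C: F(C→D) = (249050 + 169800) − 65120 = 353730 km³/yr.
Box D: F(D→E) = (353730 + 39370) − 207500 = 185600 km³/yr.
Box E throughput = its input = 185600 km³/yr; τ = 22400 / 185600 = 0.1207 yr.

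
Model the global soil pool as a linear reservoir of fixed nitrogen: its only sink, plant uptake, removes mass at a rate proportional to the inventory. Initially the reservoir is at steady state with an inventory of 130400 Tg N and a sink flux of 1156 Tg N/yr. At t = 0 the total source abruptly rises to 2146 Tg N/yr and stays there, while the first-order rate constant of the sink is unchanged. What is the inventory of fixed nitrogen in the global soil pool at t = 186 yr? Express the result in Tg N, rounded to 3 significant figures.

The sink rate constant is k = F₀/M₀ = 1156/130400 = 0.008865 yr⁻¹.
Solving dM/dt = F₁ − kM with M(0) = M₀ gives M(t) = F₁/k + (M₀ − F₁/k)·e^(−kt).
F₁/k = 2146/0.008865 = 242070 Tg N; kt = 0.008865 × 186 = 1.649, e^(−kt) = 0.1923.
M(186) = 242070 + (130400 − 242070) × 0.1923 = 242070 − 21470 = 220600 Tg N.

221000 Tg N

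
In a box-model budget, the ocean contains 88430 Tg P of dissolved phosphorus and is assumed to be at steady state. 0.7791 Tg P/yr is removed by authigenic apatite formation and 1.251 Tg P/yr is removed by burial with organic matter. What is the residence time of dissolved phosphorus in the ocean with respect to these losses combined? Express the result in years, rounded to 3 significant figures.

43600 yr

Total removal = 0.7791 + 1.251 = 2.0301 Tg P/yr.
τ = M / ΣF_out = 88430 / 2.0301 = 43560 yr.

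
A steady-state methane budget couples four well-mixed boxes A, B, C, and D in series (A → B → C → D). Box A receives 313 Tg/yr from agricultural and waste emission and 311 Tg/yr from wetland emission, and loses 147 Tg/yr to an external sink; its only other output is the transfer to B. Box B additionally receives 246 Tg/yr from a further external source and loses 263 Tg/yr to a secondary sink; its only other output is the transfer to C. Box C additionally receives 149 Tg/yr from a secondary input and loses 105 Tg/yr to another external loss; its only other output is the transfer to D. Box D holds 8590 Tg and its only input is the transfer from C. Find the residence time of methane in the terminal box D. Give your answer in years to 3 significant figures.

Box A: F(A→B) = (313 + 311) − 147 = 477.00 Tg/yr.
Box B: F(B→C) = (477.00 + 246) − 263 = 460.00 Tg/yr.
Box C: F(C→D) = (460.00 + 149) − 105 = 504.00 Tg/yr.
Box D throughput = its input = 504.00 Tg/yr; τ = 8590 / 504.00 = 17.04 yr.

17.0 yr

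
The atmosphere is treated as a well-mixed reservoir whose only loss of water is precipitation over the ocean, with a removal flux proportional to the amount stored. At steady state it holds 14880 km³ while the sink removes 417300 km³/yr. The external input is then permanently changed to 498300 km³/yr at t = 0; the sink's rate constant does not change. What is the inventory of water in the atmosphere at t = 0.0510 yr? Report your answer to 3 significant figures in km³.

17100 km³

τ = M₀/F₀ = 14880/417300 = 0.03566 yr; rate constant k = 1/τ.
New steady state M_∞ = F₁/k = F₁·τ = 498300 × 0.03566 = 17768 km³.
M(t) = M_∞ + (M₀ − M_∞)·e^(−t/τ); t/τ = 0.0510/0.03566 = 1.430, so e^(−t/τ) = 0.2392.
M(t) = 17768 − 2888 × 0.2392 = 17077 km³.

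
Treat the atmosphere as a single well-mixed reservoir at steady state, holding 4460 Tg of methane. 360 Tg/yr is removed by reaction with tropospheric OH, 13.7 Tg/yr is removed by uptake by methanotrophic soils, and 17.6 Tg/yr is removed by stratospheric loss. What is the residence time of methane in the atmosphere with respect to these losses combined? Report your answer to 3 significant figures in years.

Total removal = 360.0 + 13.70 + 17.60 = 391.30 Tg/yr.
τ = M / ΣF_out = 4460 / 391.30 = 11.40 yr.

11.4 yr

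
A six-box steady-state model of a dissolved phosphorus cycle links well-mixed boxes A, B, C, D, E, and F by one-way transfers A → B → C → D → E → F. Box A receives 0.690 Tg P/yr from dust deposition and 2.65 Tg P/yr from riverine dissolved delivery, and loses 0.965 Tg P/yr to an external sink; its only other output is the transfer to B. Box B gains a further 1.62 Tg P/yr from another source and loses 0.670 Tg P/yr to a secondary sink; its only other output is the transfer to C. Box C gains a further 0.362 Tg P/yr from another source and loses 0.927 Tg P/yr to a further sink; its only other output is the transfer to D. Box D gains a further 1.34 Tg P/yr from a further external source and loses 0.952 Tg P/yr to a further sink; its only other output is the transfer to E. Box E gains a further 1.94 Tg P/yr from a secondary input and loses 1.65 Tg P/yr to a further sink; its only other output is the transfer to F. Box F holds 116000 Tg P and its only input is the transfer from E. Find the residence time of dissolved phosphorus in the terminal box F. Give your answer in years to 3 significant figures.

Box A: F(A→B) = (0.690 + 2.65) − 0.965 = 2.3750 Tg P/yr.
Box B: F(B→C) = (2.3750 + 1.62) − 0.670 = 3.3250 Tg P/yr.
Box C: F(C→D) = (3.3250 + 0.362) − 0.927 = 2.7600 Tg P/yr.
Box D: F(D→E) = (2.7600 + 1.34) − 0.952 = 3.1480 Tg P/yr.
Box E: F(E→F) = (3.1480 + 1.94) − 1.65 = 3.4380 Tg P/yr.
Box F throughput = its input = 3.4380 Tg P/yr; τ = 116000 / 3.4380 = 33740 yr.

33700 yr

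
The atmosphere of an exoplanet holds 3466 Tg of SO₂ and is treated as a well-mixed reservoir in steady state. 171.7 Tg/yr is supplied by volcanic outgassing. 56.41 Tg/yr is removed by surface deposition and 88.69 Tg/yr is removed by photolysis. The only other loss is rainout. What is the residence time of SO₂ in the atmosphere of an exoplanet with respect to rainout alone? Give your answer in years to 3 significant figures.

At steady state ΣF_in = ΣF_out.
ΣF_in = 171.70 Tg/yr.
Rainout flux = ΣF_in − (56.41 + 88.69) = 171.70 − 145.1 = 26.60 Tg/yr.
τ = M / F = 3466 / 26.60 = 130.3 yr.

130 yr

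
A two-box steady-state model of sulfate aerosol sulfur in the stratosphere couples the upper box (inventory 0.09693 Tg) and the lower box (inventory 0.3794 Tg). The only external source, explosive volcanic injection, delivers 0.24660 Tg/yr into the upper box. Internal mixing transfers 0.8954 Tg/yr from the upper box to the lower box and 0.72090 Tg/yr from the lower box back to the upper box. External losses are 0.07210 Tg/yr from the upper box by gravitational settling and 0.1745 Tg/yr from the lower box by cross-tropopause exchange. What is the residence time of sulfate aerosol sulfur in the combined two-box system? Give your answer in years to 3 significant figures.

For the system as a whole, the A↔B exchange is internal and contributes nothing to the throughput; only the external sinks remove mass.
M_total = 0.09693 + 0.3794 = 0.47633 Tg.
ΣF_external_out = 0.07210 + 0.1745 = 0.24660 Tg/yr.
τ = M_total / ΣF_ext = 0.47633 / 0.24660 = 1.932 yr.

1.93 yr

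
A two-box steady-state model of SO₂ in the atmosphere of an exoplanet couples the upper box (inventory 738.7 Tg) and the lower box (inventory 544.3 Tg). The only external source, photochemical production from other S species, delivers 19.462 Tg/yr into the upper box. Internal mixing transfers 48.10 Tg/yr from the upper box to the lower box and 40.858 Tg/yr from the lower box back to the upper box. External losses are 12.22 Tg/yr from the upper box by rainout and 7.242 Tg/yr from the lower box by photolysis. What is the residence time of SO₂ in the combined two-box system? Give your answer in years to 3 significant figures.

Treat the two boxes together as one reservoir: the mixing fluxes between them are internal recycling, so τ = ΣM / Σ(external losses).
M_total = 738.7 + 544.3 = 1283.0 Tg.
ΣF_external_out = 12.22 + 7.242 = 19.462 Tg/yr.
τ = M_total / ΣF_ext = 1283.0 / 19.462 = 65.92 yr.

65.9 yr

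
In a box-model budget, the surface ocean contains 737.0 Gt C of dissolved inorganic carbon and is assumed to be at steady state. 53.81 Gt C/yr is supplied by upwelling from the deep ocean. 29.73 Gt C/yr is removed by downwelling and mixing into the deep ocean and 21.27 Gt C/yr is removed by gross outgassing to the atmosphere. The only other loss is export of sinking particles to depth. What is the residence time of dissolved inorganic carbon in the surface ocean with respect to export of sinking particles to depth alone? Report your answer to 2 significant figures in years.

At steady state ΣF_in = ΣF_out.
ΣF_in = 53.810 Gt C/yr.
Export of sinking particles to depth flux = ΣF_in − (29.73 + 21.27) = 53.810 − 51.00 = 2.810 Gt C/yr.
τ = M / F = 737.0 / 2.810 = 262.3 yr.

260 yr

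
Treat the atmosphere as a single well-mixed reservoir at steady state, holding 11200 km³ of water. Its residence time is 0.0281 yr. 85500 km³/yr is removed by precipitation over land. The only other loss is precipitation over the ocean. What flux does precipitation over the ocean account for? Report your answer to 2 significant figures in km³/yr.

310000 km³/yr

Total removal F = M/τ = 11200 / 0.0281 = 398600 km³/yr.
Precipitation over the ocean = F − (85500) = 398600 − 85500 = 313100 km³/yr.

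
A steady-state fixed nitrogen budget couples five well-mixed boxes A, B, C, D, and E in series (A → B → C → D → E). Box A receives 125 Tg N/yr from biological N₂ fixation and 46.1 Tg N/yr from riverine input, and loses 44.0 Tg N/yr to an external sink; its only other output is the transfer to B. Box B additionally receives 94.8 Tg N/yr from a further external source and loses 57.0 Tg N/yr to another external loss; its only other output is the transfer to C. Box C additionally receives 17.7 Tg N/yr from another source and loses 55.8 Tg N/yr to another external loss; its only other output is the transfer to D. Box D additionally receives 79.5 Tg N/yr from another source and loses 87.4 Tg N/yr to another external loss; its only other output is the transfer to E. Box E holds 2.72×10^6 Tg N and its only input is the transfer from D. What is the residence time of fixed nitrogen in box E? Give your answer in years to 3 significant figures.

22900 yr

Box A: F(A→B) = (125 + 46.1) − 44.0 = 127.10 Tg N/yr.
Box B: F(B→C) = (127.10 + 94.8) − 57.0 = 164.90 Tg N/yr.
Box C: F(C→D) = (164.90 + 17.7) − 55.8 = 126.80 Tg N/yr.
Box D: F(D→E) = (126.80 + 79.5) − 87.4 = 118.90 Tg N/yr.
Box E throughput = its input = 118.90 Tg N/yr; τ = 2.72×10^6 / 118.90 = 22880 yr.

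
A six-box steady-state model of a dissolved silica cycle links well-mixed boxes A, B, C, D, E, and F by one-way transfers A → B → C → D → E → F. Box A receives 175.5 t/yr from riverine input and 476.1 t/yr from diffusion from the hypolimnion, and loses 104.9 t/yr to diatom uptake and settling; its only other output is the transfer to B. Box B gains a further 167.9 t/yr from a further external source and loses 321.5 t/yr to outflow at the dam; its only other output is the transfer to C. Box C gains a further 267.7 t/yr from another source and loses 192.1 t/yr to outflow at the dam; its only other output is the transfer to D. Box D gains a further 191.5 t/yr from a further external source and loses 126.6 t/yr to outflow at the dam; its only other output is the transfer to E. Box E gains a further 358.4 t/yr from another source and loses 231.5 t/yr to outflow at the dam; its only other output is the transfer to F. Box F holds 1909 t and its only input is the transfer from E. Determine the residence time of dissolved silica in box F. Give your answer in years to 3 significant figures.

2.89 yr

Box A: F(A→B) = (175.5 + 476.1) − 104.9 = 546.70 t/yr.
Box B: F(B→C) = (546.70 + 167.9) − 321.5 = 393.10 t/yr.
Box C: F(C→D) = (393.10 + 267.7) − 192.1 = 468.70 t/yr.
Box D: F(D→E) = (468.70 + 191.5) − 126.6 = 533.60 t/yr.
Box E: F(E→F) = (533.60 + 358.4) − 231.5 = 660.50 t/yr.
Box F throughput = its input = 660.50 t/yr; τ = 1909 / 660.50 = 2.890 yr.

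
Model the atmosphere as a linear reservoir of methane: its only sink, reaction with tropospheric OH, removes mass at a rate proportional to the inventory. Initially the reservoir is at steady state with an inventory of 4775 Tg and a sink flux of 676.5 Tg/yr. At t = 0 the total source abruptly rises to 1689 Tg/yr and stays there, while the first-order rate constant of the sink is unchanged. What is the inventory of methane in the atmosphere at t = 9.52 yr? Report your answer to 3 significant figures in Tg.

Residence time τ = M₀/F₀ = 7.058 yr. The eventual steady state is M_∞ = M₀·(F₁/F₀) = 4775 × 1689/676.5 = 11922 Tg.
The anomaly ΔM(t) = M(t) − M_∞ decays as ΔM₀·e^(−t/τ) with ΔM₀ = 4775 − 11922 = −7147 Tg.
At t = 9.52 yr, e^(−t/τ) = e^(−1.349) = 0.2596, so ΔM = −1855 Tg and M = 11922 − 1855 = 10067 Tg.

10100 Tg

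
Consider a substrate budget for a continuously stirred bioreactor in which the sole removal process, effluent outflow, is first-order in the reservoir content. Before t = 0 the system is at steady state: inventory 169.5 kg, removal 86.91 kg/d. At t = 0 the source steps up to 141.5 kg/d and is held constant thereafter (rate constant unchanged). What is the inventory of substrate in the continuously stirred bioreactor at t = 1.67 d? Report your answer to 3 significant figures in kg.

τ = M₀/F₀ = 169.5/86.91 = 1.950 d; rate constant k = 1/τ.
New steady state M_∞ = F₁/k = F₁·τ = 141.5 × 1.950 = 275.97 kg.
M(t) = M_∞ + (M₀ − M_∞)·e^(−t/τ); t/τ = 1.67/1.950 = 0.8563, so e^(−t/τ) = 0.4247.
M(t) = 275.97 − 106.5 × 0.4247 = 230.75 kg.

231 kg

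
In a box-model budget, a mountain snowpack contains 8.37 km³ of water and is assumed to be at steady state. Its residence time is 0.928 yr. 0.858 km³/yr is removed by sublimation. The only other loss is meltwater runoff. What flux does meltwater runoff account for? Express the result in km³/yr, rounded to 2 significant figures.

Total removal F = M/τ = 8.37 / 0.928 = 9.019 km³/yr.
Meltwater runoff = F − (0.858) = 9.019 − 0.8580 = 8.161 km³/yr.

8.2 km³/yr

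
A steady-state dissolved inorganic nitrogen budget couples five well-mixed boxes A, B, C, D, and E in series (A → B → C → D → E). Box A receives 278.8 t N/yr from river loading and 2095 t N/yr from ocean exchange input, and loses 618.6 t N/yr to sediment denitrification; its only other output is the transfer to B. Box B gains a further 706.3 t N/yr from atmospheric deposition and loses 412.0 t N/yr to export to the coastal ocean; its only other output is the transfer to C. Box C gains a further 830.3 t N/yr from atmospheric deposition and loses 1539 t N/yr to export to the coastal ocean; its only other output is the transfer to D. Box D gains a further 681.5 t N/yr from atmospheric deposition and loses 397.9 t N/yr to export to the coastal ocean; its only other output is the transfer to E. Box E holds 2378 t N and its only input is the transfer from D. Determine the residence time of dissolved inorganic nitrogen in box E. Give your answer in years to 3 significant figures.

1.46 yr

Box A: F(A→B) = (278.8 + 2095) − 618.6 = 1755.2 t N/yr.
Box B: F(B→C) = (1755.2 + 706.3) − 412.0 = 2049.5 t N/yr.
Box C: F(C→D) = (2049.5 + 830.3) − 1539 = 1340.8 t N/yr.
Box D: F(D→E) = (1340.8 + 681.5) − 397.9 = 1624.4 t N/yr.
Box E throughput = its input = 1624.4 t N/yr; τ = 2378 / 1624.4 = 1.464 yr.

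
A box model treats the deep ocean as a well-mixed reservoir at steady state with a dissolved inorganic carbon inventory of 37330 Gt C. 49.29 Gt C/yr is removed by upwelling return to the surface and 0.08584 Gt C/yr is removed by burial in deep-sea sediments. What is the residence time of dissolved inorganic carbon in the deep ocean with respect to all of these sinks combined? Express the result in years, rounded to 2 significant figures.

760 yr

Total removal flux = 49.29 + 0.08584 = 49.376 Gt C/yr.
τ = M / ΣF_out = 37330 / 49.376 = 756.0 yr.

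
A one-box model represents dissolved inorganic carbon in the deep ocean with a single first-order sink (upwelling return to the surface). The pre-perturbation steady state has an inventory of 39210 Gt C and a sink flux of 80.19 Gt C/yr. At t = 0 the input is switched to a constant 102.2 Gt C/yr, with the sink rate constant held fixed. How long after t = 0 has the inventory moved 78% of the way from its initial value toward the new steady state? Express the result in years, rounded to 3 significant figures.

τ = M₀/F₀ = 39210/80.19 = 489.0 yr.
The remaining gap fraction is e^(−t/τ); 78% covered ⇒ e^(−t/τ) = 0.220.
t = −τ ln(0.220) = 489.0 × 1.514 = 740.4 yr.

740 yr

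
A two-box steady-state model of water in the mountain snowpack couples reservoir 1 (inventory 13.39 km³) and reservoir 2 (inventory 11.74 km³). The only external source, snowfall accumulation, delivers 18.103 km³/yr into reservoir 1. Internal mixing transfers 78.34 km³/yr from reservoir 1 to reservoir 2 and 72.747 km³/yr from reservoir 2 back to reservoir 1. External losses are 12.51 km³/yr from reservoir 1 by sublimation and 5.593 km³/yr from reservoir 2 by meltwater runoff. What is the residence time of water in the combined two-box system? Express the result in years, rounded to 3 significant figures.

1.39 yr

Treat the two boxes together as one reservoir: the mixing fluxes between them are internal recycling, so τ = ΣM / Σ(external losses).
M_total = 13.39 + 11.74 = 25.130 km³.
ΣF_external_out = 12.51 + 5.593 = 18.103 km³/yr.
τ = M_total / ΣF_ext = 25.130 / 18.103 = 1.388 yr.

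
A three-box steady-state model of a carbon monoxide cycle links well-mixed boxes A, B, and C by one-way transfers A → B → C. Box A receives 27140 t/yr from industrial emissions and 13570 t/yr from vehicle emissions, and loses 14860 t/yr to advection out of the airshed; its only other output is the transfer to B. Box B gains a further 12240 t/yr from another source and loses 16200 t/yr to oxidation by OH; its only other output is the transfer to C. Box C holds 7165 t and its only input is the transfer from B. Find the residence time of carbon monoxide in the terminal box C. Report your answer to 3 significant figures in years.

0.327 yr

Box A: F(A→B) = (27140 + 13570) − 14860 = 25850 t/yr.
Box B: F(B→C) = (25850 + 12240) − 16200 = 21890 t/yr.
Box C throughput = its input = 21890 t/yr; τ = 7165 / 21890 = 0.3273 yr.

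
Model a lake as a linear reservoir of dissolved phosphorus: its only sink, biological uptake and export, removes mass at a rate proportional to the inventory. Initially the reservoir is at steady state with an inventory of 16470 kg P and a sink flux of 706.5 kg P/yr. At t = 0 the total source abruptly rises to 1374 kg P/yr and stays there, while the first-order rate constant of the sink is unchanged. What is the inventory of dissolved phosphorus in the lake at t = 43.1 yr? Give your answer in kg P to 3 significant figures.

The sink rate constant is k = F₀/M₀ = 706.5/16470 = 0.04290 yr⁻¹.
Solving dM/dt = F₁ − kM with M(0) = M₀ gives M(t) = F₁/k + (M₀ − F₁/k)·e^(−kt).
F₁/k = 1374/0.04290 = 32031 kg P; kt = 0.04290 × 43.1 = 1.849, e^(−kt) = 0.1574.
M(43.1) = 32031 + (16470 − 32031) × 0.1574 = 32031 − 2450 = 29581 kg P.

29600 kg P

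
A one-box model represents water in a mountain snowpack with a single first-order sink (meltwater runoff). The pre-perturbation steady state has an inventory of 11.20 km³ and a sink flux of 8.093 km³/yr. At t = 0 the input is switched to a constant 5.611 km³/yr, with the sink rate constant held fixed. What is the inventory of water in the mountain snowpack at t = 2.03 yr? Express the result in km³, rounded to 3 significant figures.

8.56 km³

Residence time τ = M₀/F₀ = 1.384 yr. The eventual steady state is M_∞ = M₀·(F₁/F₀) = 11.20 × 5.611/8.093 = 7.7651 km³.
The anomaly ΔM(t) = M(t) − M_∞ decays as ΔM₀·e^(−t/τ) with ΔM₀ = 11.20 − 7.7651 = 3.435 km³.
At t = 2.03 yr, e^(−t/τ) = e^(−1.467) = 0.2306, so ΔM = 0.7923 km³ and M = 7.7651 + 0.7923 = 8.5574 km³.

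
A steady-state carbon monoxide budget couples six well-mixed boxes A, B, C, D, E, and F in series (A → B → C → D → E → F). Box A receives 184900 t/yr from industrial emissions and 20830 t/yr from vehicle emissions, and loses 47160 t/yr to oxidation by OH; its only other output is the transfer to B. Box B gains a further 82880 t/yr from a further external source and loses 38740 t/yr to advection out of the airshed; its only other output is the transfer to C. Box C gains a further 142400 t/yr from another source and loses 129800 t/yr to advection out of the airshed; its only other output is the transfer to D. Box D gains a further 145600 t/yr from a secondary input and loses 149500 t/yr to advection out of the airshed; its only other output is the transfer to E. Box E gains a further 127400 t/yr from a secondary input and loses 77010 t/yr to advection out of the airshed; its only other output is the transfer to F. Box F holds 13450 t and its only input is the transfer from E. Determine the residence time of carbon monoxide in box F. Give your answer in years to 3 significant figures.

0.0514 yr

Box A: F(A→B) = (184900 + 20830) − 47160 = 158570 t/yr.
Box B: F(B→C) = (158570 + 82880) − 38740 = 202710 t/yr.
Box C: F(C→D) = (202710 + 142400) − 129800 = 215310 t/yr.
Box D: F(D→E) = (215310 + 145600) − 149500 = 211410 t/yr.
Box E: F(E→F) = (211410 + 127400) − 77010 = 261800 t/yr.
Box F throughput = its input = 261800 t/yr; τ = 13450 / 261800 = 0.05138 yr.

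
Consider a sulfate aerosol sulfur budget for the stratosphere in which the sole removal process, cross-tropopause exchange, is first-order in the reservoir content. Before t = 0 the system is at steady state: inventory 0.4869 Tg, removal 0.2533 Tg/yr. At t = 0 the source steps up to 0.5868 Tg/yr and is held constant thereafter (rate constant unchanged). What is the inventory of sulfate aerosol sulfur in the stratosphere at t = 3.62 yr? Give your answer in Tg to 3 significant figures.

τ = M₀/F₀ = 0.4869/0.2533 = 1.922 yr; rate constant k = 1/τ.
New steady state M_∞ = F₁/k = F₁·τ = 0.5868 × 1.922 = 1.1280 Tg.
M(t) = M_∞ + (M₀ − M_∞)·e^(−t/τ); t/τ = 3.62/1.922 = 1.883, so e^(−t/τ) = 0.1521.
M(t) = 1.1280 − 0.6411 × 0.1521 = 1.0305 Tg.

1.03 Tg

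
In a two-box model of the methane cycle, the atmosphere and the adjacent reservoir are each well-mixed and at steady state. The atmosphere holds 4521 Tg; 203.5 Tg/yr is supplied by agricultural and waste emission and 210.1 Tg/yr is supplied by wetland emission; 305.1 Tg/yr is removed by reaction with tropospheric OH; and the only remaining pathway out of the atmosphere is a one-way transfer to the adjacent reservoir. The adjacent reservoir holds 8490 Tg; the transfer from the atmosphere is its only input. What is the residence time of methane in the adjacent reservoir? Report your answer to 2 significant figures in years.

78 yr

Balance the atmosphere: ΣF_in = 203.5 + 210.1 = 413.60 Tg/yr.
Transfer to the adjacent reservoir = ΣF_in − (305.1) = 108.50 Tg/yr.
At steady state the output of the adjacent reservoir equals its input, 108.50 Tg/yr.
τ = M / F = 8490 / 108.50 = 78.25 yr.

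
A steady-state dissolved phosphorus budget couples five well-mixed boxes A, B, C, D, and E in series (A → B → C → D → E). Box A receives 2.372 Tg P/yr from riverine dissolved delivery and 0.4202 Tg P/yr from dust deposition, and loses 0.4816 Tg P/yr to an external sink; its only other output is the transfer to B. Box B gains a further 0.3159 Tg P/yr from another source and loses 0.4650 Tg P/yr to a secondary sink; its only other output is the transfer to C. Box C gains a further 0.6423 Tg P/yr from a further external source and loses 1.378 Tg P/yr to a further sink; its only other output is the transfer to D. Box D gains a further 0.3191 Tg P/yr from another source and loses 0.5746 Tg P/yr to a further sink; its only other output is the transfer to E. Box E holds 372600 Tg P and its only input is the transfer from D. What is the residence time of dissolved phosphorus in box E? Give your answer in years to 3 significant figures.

Box A: F(A→B) = (2.372 + 0.4202) − 0.4816 = 2.3106 Tg P/yr.
Box B: F(B→C) = (2.3106 + 0.3159) − 0.4650 = 2.1615 Tg P/yr.
Box C: F(C→D) = (2.1615 + 0.6423) − 1.378 = 1.4258 Tg P/yr.
Box D: F(D→E) = (1.4258 + 0.3191) − 0.5746 = 1.1703 Tg P/yr.
Box E throughput = its input = 1.1703 Tg P/yr; τ = 372600 / 1.1703 = 318400 yr.

318000 yr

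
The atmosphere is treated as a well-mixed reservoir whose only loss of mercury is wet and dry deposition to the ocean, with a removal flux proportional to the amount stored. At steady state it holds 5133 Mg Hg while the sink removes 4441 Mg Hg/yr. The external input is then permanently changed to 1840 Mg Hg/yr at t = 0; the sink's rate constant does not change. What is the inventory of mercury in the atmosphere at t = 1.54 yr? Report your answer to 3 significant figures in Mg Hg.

τ = M₀/F₀ = 5133/4441 = 1.156 yr; rate constant k = 1/τ.
New steady state M_∞ = F₁/k = F₁·τ = 1840 × 1.156 = 2126.7 Mg Hg.
M(t) = M_∞ + (M₀ − M_∞)·e^(−t/τ); t/τ = 1.54/1.156 = 1.332, so e^(−t/τ) = 0.2638.
M(t) = 2126.7 + 3006 × 0.2638 = 2919.9 Mg Hg.

2920 Mg Hg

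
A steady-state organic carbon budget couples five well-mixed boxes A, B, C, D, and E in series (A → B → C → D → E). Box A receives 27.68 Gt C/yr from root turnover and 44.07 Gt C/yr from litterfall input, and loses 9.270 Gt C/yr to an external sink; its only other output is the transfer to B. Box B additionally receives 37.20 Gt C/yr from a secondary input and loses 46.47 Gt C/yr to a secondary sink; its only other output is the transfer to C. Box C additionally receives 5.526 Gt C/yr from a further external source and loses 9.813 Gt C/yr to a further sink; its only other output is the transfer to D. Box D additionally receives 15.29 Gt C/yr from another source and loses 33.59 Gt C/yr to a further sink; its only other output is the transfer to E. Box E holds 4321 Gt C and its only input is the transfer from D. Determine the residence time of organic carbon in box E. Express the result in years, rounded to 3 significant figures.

Box A: F(A→B) = (27.68 + 44.07) − 9.270 = 62.480 Gt C/yr.
Box B: F(B→C) = (62.480 + 37.20) − 46.47 = 53.210 Gt C/yr.
Box C: F(C→D) = (53.210 + 5.526) − 9.813 = 48.923 Gt C/yr.
Box D: F(D→E) = (48.923 + 15.29) − 33.59 = 30.623 Gt C/yr.
Box E throughput = its input = 30.623 Gt C/yr; τ = 4321 / 30.623 = 141.1 yr.

141 yr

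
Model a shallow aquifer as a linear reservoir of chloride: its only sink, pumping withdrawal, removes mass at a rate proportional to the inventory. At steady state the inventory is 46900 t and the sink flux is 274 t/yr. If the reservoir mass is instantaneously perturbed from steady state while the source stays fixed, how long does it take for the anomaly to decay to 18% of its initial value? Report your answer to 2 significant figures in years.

290 yr

For a linear reservoir the anomaly decays as exp(−t/τ) with τ = M/F = 46900/274 = 171.2 yr.
exp(−t/τ) = 0.18 ⇒ t = −τ ln(0.18) = 171.2 × 1.715 = 293.5 yr.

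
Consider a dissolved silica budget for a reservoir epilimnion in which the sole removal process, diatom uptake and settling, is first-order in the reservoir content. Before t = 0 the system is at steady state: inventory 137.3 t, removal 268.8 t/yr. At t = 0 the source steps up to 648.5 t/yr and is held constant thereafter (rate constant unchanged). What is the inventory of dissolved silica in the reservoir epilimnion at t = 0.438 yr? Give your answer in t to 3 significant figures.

Residence time τ = M₀/F₀ = 0.5108 yr. The eventual steady state is M_∞ = M₀·(F₁/F₀) = 137.3 × 648.5/268.8 = 331.25 t.
The anomaly ΔM(t) = M(t) − M_∞ decays as ΔM₀·e^(−t/τ) with ΔM₀ = 137.3 − 331.25 = −193.9 t.
At t = 0.438 yr, e^(−t/τ) = e^(−0.8575) = 0.4242, so ΔM = −82.28 t and M = 331.25 − 82.28 = 248.97 t.

249 t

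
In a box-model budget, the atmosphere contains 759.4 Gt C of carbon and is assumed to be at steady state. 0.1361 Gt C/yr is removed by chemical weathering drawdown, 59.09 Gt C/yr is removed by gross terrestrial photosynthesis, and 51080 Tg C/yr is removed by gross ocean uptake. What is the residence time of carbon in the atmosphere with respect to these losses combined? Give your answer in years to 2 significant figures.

Convert the gross ocean uptake flux: 51080 Tg C/yr = 51.08 Gt C/yr.
Total removal = 0.1361 + 59.09 + 51.08 = 110.31 Gt C/yr.
τ = M / ΣF_out = 759.4 / 110.31 = 6.884 yr.

6.9 yr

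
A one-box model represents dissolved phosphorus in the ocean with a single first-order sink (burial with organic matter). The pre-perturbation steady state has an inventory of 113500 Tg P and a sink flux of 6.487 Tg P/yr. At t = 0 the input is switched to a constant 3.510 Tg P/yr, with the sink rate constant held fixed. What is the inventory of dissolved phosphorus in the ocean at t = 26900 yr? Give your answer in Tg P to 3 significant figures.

72600 Tg P

τ = M₀/F₀ = 113500/6.487 = 17500 yr; rate constant k = 1/τ.
New steady state M_∞ = F₁/k = F₁·τ = 3.510 × 17500 = 61413 Tg P.
M(t) = M_∞ + (M₀ − M_∞)·e^(−t/τ); t/τ = 26900/17500 = 1.537, so e^(−t/τ) = 0.2149.
M(t) = 61413 + 52090 × 0.2149 = 72608 Tg P.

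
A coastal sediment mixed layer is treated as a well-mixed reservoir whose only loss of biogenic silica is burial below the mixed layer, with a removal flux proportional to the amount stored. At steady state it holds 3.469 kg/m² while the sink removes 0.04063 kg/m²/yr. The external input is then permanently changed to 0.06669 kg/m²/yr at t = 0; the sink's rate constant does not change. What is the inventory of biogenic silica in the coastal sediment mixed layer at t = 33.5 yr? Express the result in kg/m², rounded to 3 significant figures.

4.19 kg/m²

The sink rate constant is k = F₀/M₀ = 0.04063/3.469 = 0.01171 yr⁻¹.
Solving dM/dt = F₁ − kM with M(0) = M₀ gives M(t) = F₁/k + (M₀ − F₁/k)·e^(−kt).
F₁/k = 0.06669/0.01171 = 5.6940 kg/m²; kt = 0.01171 × 33.5 = 0.3924, e^(−kt) = 0.6755.
M(33.5) = 5.6940 + (3.469 − 5.6940) × 0.6755 = 5.6940 − 1.503 = 4.1911 kg/m².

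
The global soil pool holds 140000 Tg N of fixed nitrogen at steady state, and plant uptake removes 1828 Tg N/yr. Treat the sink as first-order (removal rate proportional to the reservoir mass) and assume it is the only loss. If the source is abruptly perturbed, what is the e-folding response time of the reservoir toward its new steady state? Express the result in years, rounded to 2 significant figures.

77 yr

For a linear reservoir the response time equals the residence time τ = M/F.
τ = 140000 / 1828 = 76.59 yr.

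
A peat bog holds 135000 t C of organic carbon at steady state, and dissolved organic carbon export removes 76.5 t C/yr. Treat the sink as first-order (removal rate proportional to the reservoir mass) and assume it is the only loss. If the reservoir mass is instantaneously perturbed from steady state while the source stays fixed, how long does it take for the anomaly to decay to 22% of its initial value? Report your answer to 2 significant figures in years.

2700 yr

For a linear reservoir the anomaly decays as exp(−t/τ) with τ = M/F = 135000/76.5 = 1765 yr.
exp(−t/τ) = 0.22 ⇒ t = −τ ln(0.22) = 1765 × 1.514 = 2672 yr.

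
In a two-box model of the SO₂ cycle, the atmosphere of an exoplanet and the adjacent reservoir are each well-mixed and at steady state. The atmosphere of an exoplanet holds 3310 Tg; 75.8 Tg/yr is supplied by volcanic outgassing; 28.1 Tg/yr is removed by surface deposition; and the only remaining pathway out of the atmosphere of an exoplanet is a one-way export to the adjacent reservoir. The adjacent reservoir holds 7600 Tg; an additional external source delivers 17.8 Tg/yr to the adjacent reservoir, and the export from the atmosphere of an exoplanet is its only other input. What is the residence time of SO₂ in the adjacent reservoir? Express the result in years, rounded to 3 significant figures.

116 yr

Balance the atmosphere of an exoplanet: ΣF_in = 75.800 Tg/yr.
Export to the adjacent reservoir = ΣF_in − (28.1) = 47.700 Tg/yr.
Total input to the adjacent reservoir = 47.700 + 17.8 = 65.500 Tg/yr; at steady state this equals its total output.
τ = M / F = 7600 / 65.500 = 116.0 yr.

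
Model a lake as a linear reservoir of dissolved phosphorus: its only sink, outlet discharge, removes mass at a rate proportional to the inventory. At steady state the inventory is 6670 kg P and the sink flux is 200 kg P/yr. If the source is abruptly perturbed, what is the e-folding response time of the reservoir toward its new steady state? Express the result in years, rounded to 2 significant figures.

For a linear reservoir the response time equals the residence time τ = M/F.
τ = 6670 / 200 = 33.35 yr.

33 yr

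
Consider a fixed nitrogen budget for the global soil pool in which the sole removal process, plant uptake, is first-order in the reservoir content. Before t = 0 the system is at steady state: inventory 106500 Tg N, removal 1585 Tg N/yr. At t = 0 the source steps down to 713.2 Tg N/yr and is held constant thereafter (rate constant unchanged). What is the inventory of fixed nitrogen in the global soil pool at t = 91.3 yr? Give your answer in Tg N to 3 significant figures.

The sink rate constant is k = F₀/M₀ = 1585/106500 = 0.01488 yr⁻¹.
Solving dM/dt = F₁ − kM with M(0) = M₀ gives M(t) = F₁/k + (M₀ − F₁/k)·e^(−kt).
F₁/k = 713.2/0.01488 = 47922 Tg N; kt = 0.01488 × 91.3 = 1.359, e^(−kt) = 0.2570.
M(91.3) = 47922 + (106500 − 47922) × 0.2570 = 47922 + 15050 = 62975 Tg N.

63000 Tg N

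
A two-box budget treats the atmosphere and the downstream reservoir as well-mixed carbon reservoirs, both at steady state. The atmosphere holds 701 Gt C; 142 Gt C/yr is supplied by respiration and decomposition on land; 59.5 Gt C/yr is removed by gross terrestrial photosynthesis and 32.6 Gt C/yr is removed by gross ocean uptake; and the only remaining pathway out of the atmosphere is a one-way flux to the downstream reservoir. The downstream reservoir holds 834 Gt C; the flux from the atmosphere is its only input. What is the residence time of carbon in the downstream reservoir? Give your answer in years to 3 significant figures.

Balance the atmosphere: ΣF_in = 142.00 Gt C/yr.
Flux to the downstream reservoir = ΣF_in − (59.5 + 32.6) = 49.900 Gt C/yr.
At steady state the output of the downstream reservoir equals its input, 49.900 Gt C/yr.
τ = M / F = 834 / 49.900 = 16.71 yr.

16.7 yr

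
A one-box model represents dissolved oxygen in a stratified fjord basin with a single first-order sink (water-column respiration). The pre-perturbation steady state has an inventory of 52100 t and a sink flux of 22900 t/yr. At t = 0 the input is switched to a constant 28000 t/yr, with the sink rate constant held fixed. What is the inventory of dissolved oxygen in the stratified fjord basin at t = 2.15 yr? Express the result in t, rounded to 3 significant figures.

59200 t

τ = M₀/F₀ = 52100/22900 = 2.275 yr; rate constant k = 1/τ.
New steady state M_∞ = F₁/k = F₁·τ = 28000 × 2.275 = 63703 t.
M(t) = M_∞ + (M₀ − M_∞)·e^(−t/τ); t/τ = 2.15/2.275 = 0.9450, so e^(−t/τ) = 0.3887.
M(t) = 63703 − 11600 × 0.3887 = 59193 t.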